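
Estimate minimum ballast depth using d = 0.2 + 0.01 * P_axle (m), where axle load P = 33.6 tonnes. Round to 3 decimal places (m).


d = 0.2 + 0.01 * 33.6
d = 0.2 + 0.336
d = 0.536 m

0.536


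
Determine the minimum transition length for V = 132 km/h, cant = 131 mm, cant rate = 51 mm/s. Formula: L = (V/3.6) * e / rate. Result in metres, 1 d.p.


Convert speed: V = 132 / 3.6 = 36.6667 m/s
L = 36.6667 * 131 / 51
L = 4803.3333 / 51
L = 94.2 m

94.2


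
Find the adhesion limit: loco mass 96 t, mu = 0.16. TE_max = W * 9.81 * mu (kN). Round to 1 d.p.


TE_max = W * g * mu
TE_max = 96 * 9.81 * 0.16
TE_max = 941.76 * 0.16
TE_max = 150.7 kN

150.7


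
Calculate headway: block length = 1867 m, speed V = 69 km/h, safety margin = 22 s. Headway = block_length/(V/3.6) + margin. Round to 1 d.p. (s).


V = 69 / 3.6 = 19.1667 m/s
Block traversal time = 1867 / 19.1667 = 97.4087 s
Headway = 97.4087 + 22
Headway = 119.4 s

119.4


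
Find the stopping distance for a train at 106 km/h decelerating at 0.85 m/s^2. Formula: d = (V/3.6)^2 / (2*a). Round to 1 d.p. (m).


Convert speed: V = 106 / 3.6 = 29.4444 m/s
V^2 = 866.9753
d = 866.9753 / (2 * 0.85)
d = 866.9753 / 1.7
d = 510.0 m

510.0


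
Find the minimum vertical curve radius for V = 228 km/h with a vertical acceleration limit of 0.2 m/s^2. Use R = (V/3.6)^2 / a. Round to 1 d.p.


Convert speed: V = 228 / 3.6 = 63.3333 m/s
V^2 = 4011.1111 m^2/s^2
R_v = 4011.1111 / 0.2
R_v = 20055.6 m

20055.6


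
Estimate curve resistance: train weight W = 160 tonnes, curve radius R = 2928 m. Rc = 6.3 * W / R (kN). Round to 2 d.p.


Rc = 6.3 * W / R
Rc = 6.3 * 160 / 2928
Rc = 1008.0 / 2928
Rc = 0.34 kN

0.34


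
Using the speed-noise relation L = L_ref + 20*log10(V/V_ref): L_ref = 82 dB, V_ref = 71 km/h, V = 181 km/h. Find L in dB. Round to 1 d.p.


V/V_ref = 181 / 71 = 2.549296
log10(2.549296) = 0.40642
20 * 0.40642 = 8.1284
L = 82 + 8.1284 = 90.1 dB

90.1


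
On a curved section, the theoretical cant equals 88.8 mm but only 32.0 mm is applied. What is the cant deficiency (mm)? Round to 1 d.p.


Cant deficiency = equilibrium cant - actual cant
CD = 88.8 - 32.0
CD = 56.8 mm

56.8


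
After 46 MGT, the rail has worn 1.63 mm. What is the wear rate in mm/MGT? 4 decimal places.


Wear rate = total wear / cumulative tonnage
Rate = 1.63 / 46
Rate = 0.0354 mm/MGT

0.0354


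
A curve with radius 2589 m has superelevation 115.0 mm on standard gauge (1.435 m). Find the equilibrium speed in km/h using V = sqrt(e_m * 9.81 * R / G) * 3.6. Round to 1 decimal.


Convert cant: e = 115.0 mm = 0.1150 m
V_ms = sqrt(0.1150 * 9.81 * 2589 / 1.435)
V_ms = sqrt(2035.387003) = 45.1153 m/s
V = 45.1153 * 3.6 = 162.4 km/h

162.4


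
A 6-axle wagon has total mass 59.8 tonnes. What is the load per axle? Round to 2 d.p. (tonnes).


Load per axle = total weight / number of axles
Load = 59.8 / 6
Load = 9.97 tonnes

9.97


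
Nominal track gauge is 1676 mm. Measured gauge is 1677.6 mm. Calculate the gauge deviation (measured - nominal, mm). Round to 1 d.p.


Deviation = measured - nominal
Deviation = 1677.6 - 1676
Deviation = 1.6 mm

1.6


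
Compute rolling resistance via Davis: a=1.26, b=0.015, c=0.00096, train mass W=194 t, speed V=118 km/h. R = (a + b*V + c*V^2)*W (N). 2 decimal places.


b*V = 0.015 * 118 = 1.77
c*V^2 = 0.00096 * 13924 = 13.36704
R_per_t = 1.26 + 1.77 + 13.36704 = 16.39704 N/t
R_total = 16.39704 * 194 = 3181.03 N

3181.03


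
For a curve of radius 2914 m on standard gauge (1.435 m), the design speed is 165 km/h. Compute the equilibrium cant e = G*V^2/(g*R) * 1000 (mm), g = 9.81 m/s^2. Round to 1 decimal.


Convert speed: V = 165 / 3.6 = 45.8333 m/s
Apply formula: e = 1.435 * 45.8333^2 / (9.81 * 2914)
e = 1.435 * 2100.6944 / 28586.34
e = 0.105452 m = 105.5 mm

105.5


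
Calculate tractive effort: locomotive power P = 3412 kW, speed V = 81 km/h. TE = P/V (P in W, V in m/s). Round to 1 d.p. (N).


Convert: P = 3412 kW = 3412000 W
V = 81 / 3.6 = 22.5 m/s
TE = 3412000 / 22.5
TE = 151644.4 N

151644.4


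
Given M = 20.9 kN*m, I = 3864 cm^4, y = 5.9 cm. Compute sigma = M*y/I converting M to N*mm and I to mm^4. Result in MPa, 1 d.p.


Convert units:
M = 20.9 kN*m = 20900000 N*mm
y = 5.9 cm = 59 mm
I = 3864 cm^4 = 38640000 mm^4
sigma = 20900000 * 59 / 38640000
sigma = 31.9 MPa

31.9


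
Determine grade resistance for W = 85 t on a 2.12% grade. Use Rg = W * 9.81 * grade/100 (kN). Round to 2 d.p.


Rg = W * 9.81 * grade / 100
Rg = 85 * 9.81 * 2.12 / 100
Rg = 833.85 * 0.0212
Rg = 17.68 kN

17.68


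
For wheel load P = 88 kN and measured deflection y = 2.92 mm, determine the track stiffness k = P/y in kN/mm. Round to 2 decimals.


Track stiffness k = P / y
k = 88 / 2.92
k = 30.14 kN/mm

30.14


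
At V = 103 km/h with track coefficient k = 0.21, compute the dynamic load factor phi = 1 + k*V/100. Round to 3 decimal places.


phi = 1 + k * V / 100
phi = 1 + 0.21 * 103 / 100
phi = 1 + 0.2163
phi = 1.216

1.216


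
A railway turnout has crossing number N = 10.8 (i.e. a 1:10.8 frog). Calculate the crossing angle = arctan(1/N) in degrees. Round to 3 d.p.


1/N = 1/10.8 = 0.092593
angle = arctan(0.092593) = 0.092329 rad
angle = 0.092329 * 180/pi = 5.290 degrees

5.290


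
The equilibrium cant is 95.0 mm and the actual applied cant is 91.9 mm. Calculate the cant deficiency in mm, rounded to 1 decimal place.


Cant deficiency = equilibrium cant - actual cant
CD = 95.0 - 91.9
CD = 3.1 mm

3.1


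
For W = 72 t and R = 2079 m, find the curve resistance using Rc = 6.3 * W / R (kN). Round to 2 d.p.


Rc = 6.3 * W / R
Rc = 6.3 * 72 / 2079
Rc = 453.6 / 2079
Rc = 0.22 kN

0.22


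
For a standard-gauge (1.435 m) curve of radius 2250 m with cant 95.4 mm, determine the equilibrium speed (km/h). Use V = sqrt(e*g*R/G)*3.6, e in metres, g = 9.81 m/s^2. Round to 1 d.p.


Convert cant: e = 95.4 mm = 0.0954 m
V_ms = sqrt(0.0954 * 9.81 * 2250 / 1.435)
V_ms = sqrt(1467.398258) = 38.3066 m/s
V = 38.3066 * 3.6 = 137.9 km/h

137.9


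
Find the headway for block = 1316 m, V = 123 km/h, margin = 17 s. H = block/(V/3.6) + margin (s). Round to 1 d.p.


V = 123 / 3.6 = 34.1667 m/s
Block traversal time = 1316 / 34.1667 = 38.5171 s
Headway = 38.5171 + 17
Headway = 55.5 s

55.5


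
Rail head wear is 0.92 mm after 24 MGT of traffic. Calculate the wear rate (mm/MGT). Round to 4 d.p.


Wear rate = total wear / cumulative tonnage
Rate = 0.92 / 24
Rate = 0.0383 mm/MGT

0.0383


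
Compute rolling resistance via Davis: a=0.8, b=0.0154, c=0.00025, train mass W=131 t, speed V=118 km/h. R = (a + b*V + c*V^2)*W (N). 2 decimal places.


b*V = 0.0154 * 118 = 1.8172
c*V^2 = 0.00025 * 13924 = 3.481
R_per_t = 0.8 + 1.8172 + 3.481 = 6.0982 N/t
R_total = 6.0982 * 131 = 798.86 N

798.86


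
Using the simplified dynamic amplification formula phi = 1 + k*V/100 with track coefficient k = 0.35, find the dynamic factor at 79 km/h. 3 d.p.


phi = 1 + k * V / 100
phi = 1 + 0.35 * 79 / 100
phi = 1 + 0.2765
phi = 1.277

1.277


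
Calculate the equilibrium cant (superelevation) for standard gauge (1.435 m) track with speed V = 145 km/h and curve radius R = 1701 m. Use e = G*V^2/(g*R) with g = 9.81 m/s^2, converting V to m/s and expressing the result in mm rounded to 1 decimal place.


Convert speed: V = 145 / 3.6 = 40.2778 m/s
Apply formula: e = 1.435 * 40.2778^2 / (9.81 * 1701)
e = 1.435 * 1622.2994 / 16686.81
e = 0.139511 m = 139.5 mm

139.5


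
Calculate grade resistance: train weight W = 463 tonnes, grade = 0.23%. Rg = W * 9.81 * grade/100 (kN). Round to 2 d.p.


Rg = W * 9.81 * grade / 100
Rg = 463 * 9.81 * 0.23 / 100
Rg = 4542.03 * 0.0023
Rg = 10.45 kN

10.45


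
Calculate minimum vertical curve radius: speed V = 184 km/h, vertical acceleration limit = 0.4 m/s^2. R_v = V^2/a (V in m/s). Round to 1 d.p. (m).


Convert speed: V = 184 / 3.6 = 51.1111 m/s
V^2 = 2612.3457 m^2/s^2
R_v = 2612.3457 / 0.4
R_v = 6530.9 m

6530.9


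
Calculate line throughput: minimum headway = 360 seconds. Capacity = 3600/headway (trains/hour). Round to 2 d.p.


Capacity = 3600 / headway
Capacity = 3600 / 360
Capacity = 10.00 trains/hour

10.00


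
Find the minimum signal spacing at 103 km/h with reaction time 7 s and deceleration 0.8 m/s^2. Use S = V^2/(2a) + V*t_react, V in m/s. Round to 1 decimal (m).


V = 103 / 3.6 = 28.6111 m/s
Braking distance = 28.6111^2 / (2*0.8) = 511.6223 m
Sighting distance = 28.6111 * 7 = 200.2778 m
S = 511.6223 + 200.2778 = 711.9 m

711.9


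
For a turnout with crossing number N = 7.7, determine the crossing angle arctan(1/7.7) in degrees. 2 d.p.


1/N = 1/7.7 = 0.12987
angle = arctan(0.12987) = 0.129147 rad
angle = 0.129147 * 180/pi = 7.40 degrees

7.40


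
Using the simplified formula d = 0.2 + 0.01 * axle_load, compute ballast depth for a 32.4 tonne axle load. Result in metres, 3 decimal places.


d = 0.2 + 0.01 * 32.4
d = 0.2 + 0.324
d = 0.524 m

0.524


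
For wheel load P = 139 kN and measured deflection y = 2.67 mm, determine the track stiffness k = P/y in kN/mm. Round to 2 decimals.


Track stiffness k = P / y
k = 139 / 2.67
k = 52.06 kN/mm

52.06


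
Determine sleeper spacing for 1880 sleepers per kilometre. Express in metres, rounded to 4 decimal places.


Spacing = 1000 m / number of sleepers
Spacing = 1000 / 1880
Spacing = 0.5319 m

0.5319


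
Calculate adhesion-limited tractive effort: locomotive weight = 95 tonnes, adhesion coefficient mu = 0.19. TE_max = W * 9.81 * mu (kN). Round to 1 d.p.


TE_max = W * g * mu
TE_max = 95 * 9.81 * 0.19
TE_max = 931.95 * 0.19
TE_max = 177.1 kN

177.1


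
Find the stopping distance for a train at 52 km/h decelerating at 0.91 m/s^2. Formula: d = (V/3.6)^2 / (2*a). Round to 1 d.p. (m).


Convert speed: V = 52 / 3.6 = 14.4444 m/s
V^2 = 208.642
d = 208.642 / (2 * 0.91)
d = 208.642 / 1.82
d = 114.6 m

114.6


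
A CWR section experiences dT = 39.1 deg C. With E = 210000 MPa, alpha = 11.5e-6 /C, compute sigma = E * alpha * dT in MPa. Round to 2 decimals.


sigma = E * alpha * dT
sigma = 210000 * 11.5e-6 * 39.1
sigma = 2.415 * 39.1
sigma = 94.43 MPa

94.43


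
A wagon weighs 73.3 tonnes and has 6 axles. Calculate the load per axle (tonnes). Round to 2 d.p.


Load per axle = total weight / number of axles
Load = 73.3 / 6
Load = 12.22 tonnes

12.22


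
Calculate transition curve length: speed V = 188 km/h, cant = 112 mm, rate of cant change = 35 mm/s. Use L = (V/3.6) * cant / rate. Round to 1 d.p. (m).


Convert speed: V = 188 / 3.6 = 52.2222 m/s
L = 52.2222 * 112 / 35
L = 5848.8889 / 35
L = 167.1 m

167.1


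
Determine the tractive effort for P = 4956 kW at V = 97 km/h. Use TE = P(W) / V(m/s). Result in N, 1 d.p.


Convert: P = 4956 kW = 4956000 W
V = 97 / 3.6 = 26.9444 m/s
TE = 4956000 / 26.9444
TE = 183934.0 N

183934.0


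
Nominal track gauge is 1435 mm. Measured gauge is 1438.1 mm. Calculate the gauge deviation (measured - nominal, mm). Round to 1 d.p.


Deviation = measured - nominal
Deviation = 1438.1 - 1435
Deviation = 3.1 mm

3.1


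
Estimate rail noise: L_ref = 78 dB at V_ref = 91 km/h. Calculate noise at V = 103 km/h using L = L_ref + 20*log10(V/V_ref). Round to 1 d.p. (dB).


V/V_ref = 103 / 91 = 1.131868
log10(1.131868) = 0.053796
20 * 0.053796 = 1.0759
L = 78 + 1.0759 = 79.1 dB

79.1


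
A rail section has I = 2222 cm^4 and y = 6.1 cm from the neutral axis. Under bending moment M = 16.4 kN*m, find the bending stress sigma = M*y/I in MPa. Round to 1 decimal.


Convert units:
M = 16.4 kN*m = 16400000 N*mm
y = 6.1 cm = 61 mm
I = 2222 cm^4 = 22220000 mm^4
sigma = 16400000 * 61 / 22220000
sigma = 45.0 MPa

45.0


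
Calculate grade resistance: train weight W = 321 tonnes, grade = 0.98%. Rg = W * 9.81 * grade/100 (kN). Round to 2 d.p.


Rg = W * 9.81 * grade / 100
Rg = 321 * 9.81 * 0.98 / 100
Rg = 3149.01 * 0.0098
Rg = 30.86 kN

30.86


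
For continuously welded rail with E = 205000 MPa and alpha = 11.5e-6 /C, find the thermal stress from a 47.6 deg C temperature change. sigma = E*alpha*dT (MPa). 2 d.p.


sigma = E * alpha * dT
sigma = 205000 * 11.5e-6 * 47.6
sigma = 2.3575 * 47.6
sigma = 112.22 MPa

112.22


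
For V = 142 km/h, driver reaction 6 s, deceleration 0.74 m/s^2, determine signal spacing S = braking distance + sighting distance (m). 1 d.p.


V = 142 / 3.6 = 39.4444 m/s
Braking distance = 39.4444^2 / (2*0.74) = 1051.2596 m
Sighting distance = 39.4444 * 6 = 236.6667 m
S = 1051.2596 + 236.6667 = 1287.9 m

1287.9


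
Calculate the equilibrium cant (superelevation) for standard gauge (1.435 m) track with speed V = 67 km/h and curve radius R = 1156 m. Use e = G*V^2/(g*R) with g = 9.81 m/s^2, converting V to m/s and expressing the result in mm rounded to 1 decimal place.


Convert speed: V = 67 / 3.6 = 18.6111 m/s
Apply formula: e = 1.435 * 18.6111^2 / (9.81 * 1156)
e = 1.435 * 346.3735 / 11340.36
e = 0.04383 m = 43.8 mm

43.8


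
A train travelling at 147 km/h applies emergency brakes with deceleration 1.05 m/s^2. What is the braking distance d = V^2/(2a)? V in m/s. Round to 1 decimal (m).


Convert speed: V = 147 / 3.6 = 40.8333 m/s
V^2 = 1667.3611
d = 1667.3611 / (2 * 1.05)
d = 1667.3611 / 2.1
d = 794.0 m

794.0


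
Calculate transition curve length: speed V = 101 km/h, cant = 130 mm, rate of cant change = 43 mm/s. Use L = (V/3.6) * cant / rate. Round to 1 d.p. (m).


Convert speed: V = 101 / 3.6 = 28.0556 m/s
L = 28.0556 * 130 / 43
L = 3647.2222 / 43
L = 84.8 m

84.8


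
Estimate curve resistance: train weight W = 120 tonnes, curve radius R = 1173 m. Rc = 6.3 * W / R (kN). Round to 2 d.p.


Rc = 6.3 * W / R
Rc = 6.3 * 120 / 1173
Rc = 756.0 / 1173
Rc = 0.64 kN

0.64


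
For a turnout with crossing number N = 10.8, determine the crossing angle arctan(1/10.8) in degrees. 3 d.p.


1/N = 1/10.8 = 0.092593
angle = arctan(0.092593) = 0.092329 rad
angle = 0.092329 * 180/pi = 5.290 degrees

5.290


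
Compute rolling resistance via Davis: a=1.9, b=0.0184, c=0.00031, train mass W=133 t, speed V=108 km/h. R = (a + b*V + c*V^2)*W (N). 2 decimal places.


b*V = 0.0184 * 108 = 1.9872
c*V^2 = 0.00031 * 11664 = 3.61584
R_per_t = 1.9 + 1.9872 + 3.61584 = 7.50304 N/t
R_total = 7.50304 * 133 = 997.90 N

997.90


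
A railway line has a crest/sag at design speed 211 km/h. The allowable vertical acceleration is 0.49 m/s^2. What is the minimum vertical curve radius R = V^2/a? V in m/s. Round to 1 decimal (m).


Convert speed: V = 211 / 3.6 = 58.6111 m/s
V^2 = 3435.2623 m^2/s^2
R_v = 3435.2623 / 0.49
R_v = 7010.7 m

7010.7


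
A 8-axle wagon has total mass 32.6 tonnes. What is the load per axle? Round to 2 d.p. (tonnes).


Load per axle = total weight / number of axles
Load = 32.6 / 8
Load = 4.08 tonnes

4.08


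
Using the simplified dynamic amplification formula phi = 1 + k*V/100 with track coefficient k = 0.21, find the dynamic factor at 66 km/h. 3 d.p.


phi = 1 + k * V / 100
phi = 1 + 0.21 * 66 / 100
phi = 1 + 0.1386
phi = 1.139

1.139


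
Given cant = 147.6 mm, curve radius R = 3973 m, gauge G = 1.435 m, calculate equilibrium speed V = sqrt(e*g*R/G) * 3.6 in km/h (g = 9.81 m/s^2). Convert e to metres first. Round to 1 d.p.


Convert cant: e = 147.6 mm = 0.1476 m
V_ms = sqrt(0.1476 * 9.81 * 3973 / 1.435)
V_ms = sqrt(4008.870514) = 63.3156 m/s
V = 63.3156 * 3.6 = 227.9 km/h

227.9


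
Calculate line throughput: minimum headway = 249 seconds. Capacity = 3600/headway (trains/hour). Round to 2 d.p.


Capacity = 3600 / headway
Capacity = 3600 / 249
Capacity = 14.46 trains/hour

14.46


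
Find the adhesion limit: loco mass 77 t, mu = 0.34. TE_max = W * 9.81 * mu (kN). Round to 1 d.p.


TE_max = W * g * mu
TE_max = 77 * 9.81 * 0.34
TE_max = 755.37 * 0.34
TE_max = 256.8 kN

256.8


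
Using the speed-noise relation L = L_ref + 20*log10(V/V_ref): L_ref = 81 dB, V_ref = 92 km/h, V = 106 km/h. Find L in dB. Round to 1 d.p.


V/V_ref = 106 / 92 = 1.152174
log10(1.152174) = 0.061518
20 * 0.061518 = 1.2304
L = 81 + 1.2304 = 82.2 dB

82.2


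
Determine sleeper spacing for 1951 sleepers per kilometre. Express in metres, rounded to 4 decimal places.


Spacing = 1000 m / number of sleepers
Spacing = 1000 / 1951
Spacing = 0.5126 m

0.5126


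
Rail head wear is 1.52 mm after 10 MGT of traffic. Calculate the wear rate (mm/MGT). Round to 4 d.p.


Wear rate = total wear / cumulative tonnage
Rate = 1.52 / 10
Rate = 0.1520 mm/MGT

0.1520


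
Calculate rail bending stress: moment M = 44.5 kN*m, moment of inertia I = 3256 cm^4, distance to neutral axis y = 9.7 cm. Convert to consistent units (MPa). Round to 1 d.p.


Convert units:
M = 44.5 kN*m = 44500000 N*mm
y = 9.7 cm = 97 mm
I = 3256 cm^4 = 32560000 mm^4
sigma = 44500000 * 97 / 32560000
sigma = 132.6 MPa

132.6


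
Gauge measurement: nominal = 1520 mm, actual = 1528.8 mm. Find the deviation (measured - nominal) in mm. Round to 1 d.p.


Deviation = measured - nominal
Deviation = 1528.8 - 1520
Deviation = 8.8 mm

8.8


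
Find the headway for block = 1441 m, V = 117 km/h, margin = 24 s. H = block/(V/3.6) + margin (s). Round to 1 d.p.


V = 117 / 3.6 = 32.5 m/s
Block traversal time = 1441 / 32.5 = 44.3385 s
Headway = 44.3385 + 24
Headway = 68.3 s

68.3


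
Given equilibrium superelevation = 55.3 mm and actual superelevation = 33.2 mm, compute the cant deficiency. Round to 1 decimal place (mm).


Cant deficiency = equilibrium cant - actual cant
CD = 55.3 - 33.2
CD = 22.1 mm

22.1


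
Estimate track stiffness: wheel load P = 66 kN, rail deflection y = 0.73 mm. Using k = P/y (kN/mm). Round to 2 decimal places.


Track stiffness k = P / y
k = 66 / 0.73
k = 90.41 kN/mm

90.41


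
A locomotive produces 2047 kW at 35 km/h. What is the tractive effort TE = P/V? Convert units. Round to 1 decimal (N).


Convert: P = 2047 kW = 2047000 W
V = 35 / 3.6 = 9.7222 m/s
TE = 2047000 / 9.7222
TE = 210548.6 N

210548.6


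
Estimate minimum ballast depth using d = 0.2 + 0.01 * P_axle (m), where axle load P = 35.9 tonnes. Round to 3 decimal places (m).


d = 0.2 + 0.01 * 35.9
d = 0.2 + 0.359
d = 0.559 m

0.559


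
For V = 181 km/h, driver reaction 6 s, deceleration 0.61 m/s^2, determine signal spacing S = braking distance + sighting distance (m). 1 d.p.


V = 181 / 3.6 = 50.2778 m/s
Braking distance = 50.2778^2 / (2*0.61) = 2072.0122 m
Sighting distance = 50.2778 * 6 = 301.6667 m
S = 2072.0122 + 301.6667 = 2373.7 m

2373.7


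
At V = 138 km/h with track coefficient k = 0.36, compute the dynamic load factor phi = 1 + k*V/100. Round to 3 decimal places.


phi = 1 + k * V / 100
phi = 1 + 0.36 * 138 / 100
phi = 1 + 0.4968
phi = 1.497

1.497


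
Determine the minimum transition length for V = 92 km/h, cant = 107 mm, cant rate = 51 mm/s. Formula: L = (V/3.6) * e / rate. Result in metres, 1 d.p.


Convert speed: V = 92 / 3.6 = 25.5556 m/s
L = 25.5556 * 107 / 51
L = 2734.4444 / 51
L = 53.6 m

53.6


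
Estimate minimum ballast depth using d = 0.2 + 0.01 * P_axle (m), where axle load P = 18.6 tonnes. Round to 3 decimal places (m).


d = 0.2 + 0.01 * 18.6
d = 0.2 + 0.186
d = 0.386 m

0.386


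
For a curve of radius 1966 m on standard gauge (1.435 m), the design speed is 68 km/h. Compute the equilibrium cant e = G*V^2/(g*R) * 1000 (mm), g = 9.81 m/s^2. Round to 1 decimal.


Convert speed: V = 68 / 3.6 = 18.8889 m/s
Apply formula: e = 1.435 * 18.8889^2 / (9.81 * 1966)
e = 1.435 * 356.7901 / 19286.46
e = 0.026547 m = 26.5 mm

26.5


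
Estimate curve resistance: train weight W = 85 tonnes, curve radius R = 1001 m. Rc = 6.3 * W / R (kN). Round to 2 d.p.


Rc = 6.3 * W / R
Rc = 6.3 * 85 / 1001
Rc = 535.5 / 1001
Rc = 0.53 kN

0.53


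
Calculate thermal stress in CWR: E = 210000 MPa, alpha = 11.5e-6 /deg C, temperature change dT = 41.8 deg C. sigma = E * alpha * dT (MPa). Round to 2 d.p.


sigma = E * alpha * dT
sigma = 210000 * 11.5e-6 * 41.8
sigma = 2.415 * 41.8
sigma = 100.95 MPa

100.95


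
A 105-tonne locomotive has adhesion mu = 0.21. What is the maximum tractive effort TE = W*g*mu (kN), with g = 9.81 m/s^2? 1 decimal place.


TE_max = W * g * mu
TE_max = 105 * 9.81 * 0.21
TE_max = 1030.05 * 0.21
TE_max = 216.3 kN

216.3


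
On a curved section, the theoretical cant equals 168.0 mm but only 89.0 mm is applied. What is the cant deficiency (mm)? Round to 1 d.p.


Cant deficiency = equilibrium cant - actual cant
CD = 168.0 - 89.0
CD = 79.0 mm

79.0


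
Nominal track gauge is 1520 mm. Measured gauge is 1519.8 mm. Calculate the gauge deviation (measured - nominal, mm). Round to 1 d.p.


Deviation = measured - nominal
Deviation = 1519.8 - 1520
Deviation = -0.2 mm

-0.2


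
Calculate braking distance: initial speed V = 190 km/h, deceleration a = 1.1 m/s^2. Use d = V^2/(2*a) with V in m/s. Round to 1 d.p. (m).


Convert speed: V = 190 / 3.6 = 52.7778 m/s
V^2 = 2785.4938
d = 2785.4938 / (2 * 1.1)
d = 2785.4938 / 2.2
d = 1266.1 m

1266.1


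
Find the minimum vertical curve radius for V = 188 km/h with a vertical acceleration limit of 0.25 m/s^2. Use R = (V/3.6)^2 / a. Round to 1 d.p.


Convert speed: V = 188 / 3.6 = 52.2222 m/s
V^2 = 2727.1605 m^2/s^2
R_v = 2727.1605 / 0.25
R_v = 10908.6 m

10908.6


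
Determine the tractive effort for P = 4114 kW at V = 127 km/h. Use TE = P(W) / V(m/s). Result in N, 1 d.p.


Convert: P = 4114 kW = 4114000 W
V = 127 / 3.6 = 35.2778 m/s
TE = 4114000 / 35.2778
TE = 116617.3 N

116617.3


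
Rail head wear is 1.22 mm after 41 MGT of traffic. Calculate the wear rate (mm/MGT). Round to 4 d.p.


Wear rate = total wear / cumulative tonnage
Rate = 1.22 / 41
Rate = 0.0298 mm/MGT

0.0298


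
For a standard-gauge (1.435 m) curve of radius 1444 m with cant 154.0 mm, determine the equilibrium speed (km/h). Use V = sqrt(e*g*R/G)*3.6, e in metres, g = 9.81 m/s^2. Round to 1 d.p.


Convert cant: e = 154.0 mm = 0.1540 m
V_ms = sqrt(0.1540 * 9.81 * 1444 / 1.435)
V_ms = sqrt(1520.215024) = 38.9899 m/s
V = 38.9899 * 3.6 = 140.4 km/h

140.4


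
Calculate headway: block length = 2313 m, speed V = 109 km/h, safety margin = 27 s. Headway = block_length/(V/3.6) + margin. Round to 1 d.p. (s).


V = 109 / 3.6 = 30.2778 m/s
Block traversal time = 2313 / 30.2778 = 76.3927 s
Headway = 76.3927 + 27
Headway = 103.4 s

103.4


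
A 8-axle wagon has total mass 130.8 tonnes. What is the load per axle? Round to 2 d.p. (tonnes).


Load per axle = total weight / number of axles
Load = 130.8 / 8
Load = 16.35 tonnes

16.35


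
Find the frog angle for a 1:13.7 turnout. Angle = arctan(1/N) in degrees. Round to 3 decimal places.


1/N = 1/13.7 = 0.072993
angle = arctan(0.072993) = 0.072863 rad
angle = 0.072863 * 180/pi = 4.175 degrees

4.175


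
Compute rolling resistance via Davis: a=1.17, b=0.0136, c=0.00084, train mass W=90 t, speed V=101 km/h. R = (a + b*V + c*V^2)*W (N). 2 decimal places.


b*V = 0.0136 * 101 = 1.3736
c*V^2 = 0.00084 * 10201 = 8.56884
R_per_t = 1.17 + 1.3736 + 8.56884 = 11.11244 N/t
R_total = 11.11244 * 90 = 1000.12 N

1000.12


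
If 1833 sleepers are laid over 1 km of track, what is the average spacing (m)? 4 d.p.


Spacing = 1000 m / number of sleepers
Spacing = 1000 / 1833
Spacing = 0.5456 m

0.5456


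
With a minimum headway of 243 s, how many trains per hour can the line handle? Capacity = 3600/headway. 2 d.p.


Capacity = 3600 / headway
Capacity = 3600 / 243
Capacity = 14.81 trains/hour

14.81


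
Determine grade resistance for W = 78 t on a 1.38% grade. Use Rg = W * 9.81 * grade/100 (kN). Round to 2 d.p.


Rg = W * 9.81 * grade / 100
Rg = 78 * 9.81 * 1.38 / 100
Rg = 765.18 * 0.0138
Rg = 10.56 kN

10.56


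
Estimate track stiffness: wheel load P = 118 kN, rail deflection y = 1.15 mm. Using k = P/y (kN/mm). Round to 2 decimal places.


Track stiffness k = P / y
k = 118 / 1.15
k = 102.61 kN/mm

102.61


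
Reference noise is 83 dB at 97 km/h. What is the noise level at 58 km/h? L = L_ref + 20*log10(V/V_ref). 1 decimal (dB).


V/V_ref = 58 / 97 = 0.597938
log10(0.597938) = -0.223344
20 * -0.223344 = -4.4669
L = 83 + -4.4669 = 78.5 dB

78.5


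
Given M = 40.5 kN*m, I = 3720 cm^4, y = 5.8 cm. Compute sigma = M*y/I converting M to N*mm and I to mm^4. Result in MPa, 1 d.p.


Convert units:
M = 40.5 kN*m = 40500000 N*mm
y = 5.8 cm = 58 mm
I = 3720 cm^4 = 37200000 mm^4
sigma = 40500000 * 58 / 37200000
sigma = 63.1 MPa

63.1


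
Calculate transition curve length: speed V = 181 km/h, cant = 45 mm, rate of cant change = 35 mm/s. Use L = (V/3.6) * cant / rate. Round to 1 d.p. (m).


Convert speed: V = 181 / 3.6 = 50.2778 m/s
L = 50.2778 * 45 / 35
L = 2262.5 / 35
L = 64.6 m

64.6


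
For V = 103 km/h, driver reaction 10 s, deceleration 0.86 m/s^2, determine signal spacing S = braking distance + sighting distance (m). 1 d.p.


V = 103 / 3.6 = 28.6111 m/s
Braking distance = 28.6111^2 / (2*0.86) = 475.9277 m
Sighting distance = 28.6111 * 10 = 286.1111 m
S = 475.9277 + 286.1111 = 762.0 m

762.0


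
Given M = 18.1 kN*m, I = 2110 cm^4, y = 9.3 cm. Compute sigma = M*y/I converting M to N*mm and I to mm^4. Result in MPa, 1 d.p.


Convert units:
M = 18.1 kN*m = 18100000 N*mm
y = 9.3 cm = 93 mm
I = 2110 cm^4 = 21100000 mm^4
sigma = 18100000 * 93 / 21100000
sigma = 79.8 MPa

79.8


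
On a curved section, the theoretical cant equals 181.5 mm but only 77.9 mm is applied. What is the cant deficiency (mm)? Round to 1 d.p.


Cant deficiency = equilibrium cant - actual cant
CD = 181.5 - 77.9
CD = 103.6 mm

103.6


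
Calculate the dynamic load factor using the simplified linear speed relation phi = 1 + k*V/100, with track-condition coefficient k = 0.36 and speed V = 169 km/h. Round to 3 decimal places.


phi = 1 + k * V / 100
phi = 1 + 0.36 * 169 / 100
phi = 1 + 0.6084
phi = 1.608

1.608


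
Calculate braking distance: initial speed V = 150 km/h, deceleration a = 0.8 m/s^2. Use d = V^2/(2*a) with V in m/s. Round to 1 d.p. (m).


Convert speed: V = 150 / 3.6 = 41.6667 m/s
V^2 = 1736.1111
d = 1736.1111 / (2 * 0.8)
d = 1736.1111 / 1.6
d = 1085.1 m

1085.1


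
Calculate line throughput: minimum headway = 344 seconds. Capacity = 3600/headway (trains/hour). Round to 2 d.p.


Capacity = 3600 / headway
Capacity = 3600 / 344
Capacity = 10.47 trains/hour

10.47


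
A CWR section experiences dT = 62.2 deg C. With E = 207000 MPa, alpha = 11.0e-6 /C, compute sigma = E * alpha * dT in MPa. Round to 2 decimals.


sigma = E * alpha * dT
sigma = 207000 * 11.0e-6 * 62.2
sigma = 2.277 * 62.2
sigma = 141.63 MPa

141.63


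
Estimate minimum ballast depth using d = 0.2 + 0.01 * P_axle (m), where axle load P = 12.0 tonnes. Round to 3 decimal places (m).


d = 0.2 + 0.01 * 12.0
d = 0.2 + 0.12
d = 0.320 m

0.320


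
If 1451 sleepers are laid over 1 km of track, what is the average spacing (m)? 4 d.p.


Spacing = 1000 m / number of sleepers
Spacing = 1000 / 1451
Spacing = 0.6892 m

0.6892


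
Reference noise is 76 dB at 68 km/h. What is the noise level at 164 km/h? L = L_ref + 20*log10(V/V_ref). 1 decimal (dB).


V/V_ref = 164 / 68 = 2.411765
log10(2.411765) = 0.382335
20 * 0.382335 = 7.6467
L = 76 + 7.6467 = 83.6 dB

83.6


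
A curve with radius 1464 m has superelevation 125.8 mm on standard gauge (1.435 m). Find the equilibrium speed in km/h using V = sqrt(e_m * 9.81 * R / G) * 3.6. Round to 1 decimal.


Convert cant: e = 125.8 mm = 0.1258 m
V_ms = sqrt(0.1258 * 9.81 * 1464 / 1.435)
V_ms = sqrt(1259.03796) = 35.4829 m/s
V = 35.4829 * 3.6 = 127.7 km/h

127.7


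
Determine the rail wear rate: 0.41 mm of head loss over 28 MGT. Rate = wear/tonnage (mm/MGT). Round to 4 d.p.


Wear rate = total wear / cumulative tonnage
Rate = 0.41 / 28
Rate = 0.0146 mm/MGT

0.0146


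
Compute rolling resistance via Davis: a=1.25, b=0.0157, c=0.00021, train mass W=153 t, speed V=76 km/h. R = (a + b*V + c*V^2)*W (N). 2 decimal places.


b*V = 0.0157 * 76 = 1.1932
c*V^2 = 0.00021 * 5776 = 1.21296
R_per_t = 1.25 + 1.1932 + 1.21296 = 3.65616 N/t
R_total = 3.65616 * 153 = 559.39 N

559.39


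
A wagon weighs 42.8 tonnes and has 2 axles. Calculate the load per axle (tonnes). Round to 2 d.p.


Load per axle = total weight / number of axles
Load = 42.8 / 2
Load = 21.40 tonnes

21.40


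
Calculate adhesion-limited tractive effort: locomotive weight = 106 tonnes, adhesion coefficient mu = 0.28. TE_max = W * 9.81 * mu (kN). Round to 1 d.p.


TE_max = W * g * mu
TE_max = 106 * 9.81 * 0.28
TE_max = 1039.86 * 0.28
TE_max = 291.2 kN

291.2


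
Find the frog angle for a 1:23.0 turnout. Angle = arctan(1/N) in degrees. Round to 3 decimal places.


1/N = 1/23.0 = 0.043478
angle = arctan(0.043478) = 0.043451 rad
angle = 0.043451 * 180/pi = 2.490 degrees

2.490


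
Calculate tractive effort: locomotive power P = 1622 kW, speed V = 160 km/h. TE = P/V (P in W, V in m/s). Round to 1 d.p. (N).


Convert: P = 1622 kW = 1622000 W
V = 160 / 3.6 = 44.4444 m/s
TE = 1622000 / 44.4444
TE = 36495.0 N

36495.0


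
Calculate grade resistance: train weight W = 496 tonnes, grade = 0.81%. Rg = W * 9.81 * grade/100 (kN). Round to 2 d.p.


Rg = W * 9.81 * grade / 100
Rg = 496 * 9.81 * 0.81 / 100
Rg = 4865.76 * 0.0081
Rg = 39.41 kN

39.41


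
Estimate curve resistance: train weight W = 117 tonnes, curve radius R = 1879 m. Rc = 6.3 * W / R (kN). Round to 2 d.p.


Rc = 6.3 * W / R
Rc = 6.3 * 117 / 1879
Rc = 737.1 / 1879
Rc = 0.39 kN

0.39


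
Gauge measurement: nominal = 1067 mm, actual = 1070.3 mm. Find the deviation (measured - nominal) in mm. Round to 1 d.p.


Deviation = measured - nominal
Deviation = 1070.3 - 1067
Deviation = 3.3 mm

3.3


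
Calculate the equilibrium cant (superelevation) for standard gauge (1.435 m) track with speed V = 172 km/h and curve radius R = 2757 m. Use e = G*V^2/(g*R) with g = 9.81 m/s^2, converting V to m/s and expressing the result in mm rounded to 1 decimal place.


Convert speed: V = 172 / 3.6 = 47.7778 m/s
Apply formula: e = 1.435 * 47.7778^2 / (9.81 * 2757)
e = 1.435 * 2282.716 / 27046.17
e = 0.121115 m = 121.1 mm

121.1


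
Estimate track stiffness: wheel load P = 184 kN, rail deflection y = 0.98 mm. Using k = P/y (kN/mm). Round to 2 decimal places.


Track stiffness k = P / y
k = 184 / 0.98
k = 187.76 kN/mm

187.76


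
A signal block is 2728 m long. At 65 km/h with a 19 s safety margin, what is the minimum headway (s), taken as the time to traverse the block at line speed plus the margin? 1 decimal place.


V = 65 / 3.6 = 18.0556 m/s
Block traversal time = 2728 / 18.0556 = 151.0892 s
Headway = 151.0892 + 19
Headway = 170.1 s

170.1


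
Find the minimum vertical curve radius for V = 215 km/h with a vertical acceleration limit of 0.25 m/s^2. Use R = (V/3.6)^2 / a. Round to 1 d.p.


Convert speed: V = 215 / 3.6 = 59.7222 m/s
V^2 = 3566.7438 m^2/s^2
R_v = 3566.7438 / 0.25
R_v = 14267.0 m

14267.0


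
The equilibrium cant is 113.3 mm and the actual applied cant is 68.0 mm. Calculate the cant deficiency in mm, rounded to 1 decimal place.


Cant deficiency = equilibrium cant - actual cant
CD = 113.3 - 68.0
CD = 45.3 mm

45.3


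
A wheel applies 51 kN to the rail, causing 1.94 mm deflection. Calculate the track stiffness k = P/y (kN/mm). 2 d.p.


Track stiffness k = P / y
k = 51 / 1.94
k = 26.29 kN/mm

26.29


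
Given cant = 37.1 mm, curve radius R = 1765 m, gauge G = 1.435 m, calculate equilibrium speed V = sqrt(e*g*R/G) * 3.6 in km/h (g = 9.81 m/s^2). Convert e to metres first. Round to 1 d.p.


Convert cant: e = 37.1 mm = 0.0371 m
V_ms = sqrt(0.0371 * 9.81 * 1765 / 1.435)
V_ms = sqrt(447.647049) = 21.1577 m/s
V = 21.1577 * 3.6 = 76.2 km/h

76.2


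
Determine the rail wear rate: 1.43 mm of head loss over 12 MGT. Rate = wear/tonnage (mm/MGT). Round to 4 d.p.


Wear rate = total wear / cumulative tonnage
Rate = 1.43 / 12
Rate = 0.1192 mm/MGT

0.1192


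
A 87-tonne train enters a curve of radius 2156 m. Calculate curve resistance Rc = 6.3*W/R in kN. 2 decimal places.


Rc = 6.3 * W / R
Rc = 6.3 * 87 / 2156
Rc = 548.1 / 2156
Rc = 0.25 kN

0.25


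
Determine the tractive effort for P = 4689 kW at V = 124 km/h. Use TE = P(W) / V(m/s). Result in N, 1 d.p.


Convert: P = 4689 kW = 4689000 W
V = 124 / 3.6 = 34.4444 m/s
TE = 4689000 / 34.4444
TE = 136132.3 N

136132.3


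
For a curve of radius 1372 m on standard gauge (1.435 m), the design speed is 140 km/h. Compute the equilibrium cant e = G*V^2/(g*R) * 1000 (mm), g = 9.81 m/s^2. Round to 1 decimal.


Convert speed: V = 140 / 3.6 = 38.8889 m/s
Apply formula: e = 1.435 * 38.8889^2 / (9.81 * 1372)
e = 1.435 * 1512.3457 / 13459.32
e = 0.161243 m = 161.2 mm

161.2


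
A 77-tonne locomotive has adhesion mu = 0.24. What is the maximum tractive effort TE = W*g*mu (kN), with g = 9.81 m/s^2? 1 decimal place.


TE_max = W * g * mu
TE_max = 77 * 9.81 * 0.24
TE_max = 755.37 * 0.24
TE_max = 181.3 kN

181.3


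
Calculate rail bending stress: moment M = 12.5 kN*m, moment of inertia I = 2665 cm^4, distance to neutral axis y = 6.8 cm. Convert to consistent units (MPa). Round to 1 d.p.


Convert units:
M = 12.5 kN*m = 12500000 N*mm
y = 6.8 cm = 68 mm
I = 2665 cm^4 = 26650000 mm^4
sigma = 12500000 * 68 / 26650000
sigma = 31.9 MPa

31.9


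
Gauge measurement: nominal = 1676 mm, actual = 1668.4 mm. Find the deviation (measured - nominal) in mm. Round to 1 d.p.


Deviation = measured - nominal
Deviation = 1668.4 - 1676
Deviation = -7.6 mm

-7.6


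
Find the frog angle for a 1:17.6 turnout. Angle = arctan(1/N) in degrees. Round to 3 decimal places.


1/N = 1/17.6 = 0.056818
angle = arctan(0.056818) = 0.056757 rad
angle = 0.056757 * 180/pi = 3.252 degrees

3.252


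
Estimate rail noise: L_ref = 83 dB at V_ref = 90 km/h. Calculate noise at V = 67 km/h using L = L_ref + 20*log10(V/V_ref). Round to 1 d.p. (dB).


V/V_ref = 67 / 90 = 0.744444
log10(0.744444) = -0.128168
20 * -0.128168 = -2.5634
L = 83 + -2.5634 = 80.4 dB

80.4


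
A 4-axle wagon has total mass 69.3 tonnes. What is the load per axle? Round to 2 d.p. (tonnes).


Load per axle = total weight / number of axles
Load = 69.3 / 4
Load = 17.33 tonnes

17.33


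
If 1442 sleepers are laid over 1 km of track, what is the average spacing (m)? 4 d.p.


Spacing = 1000 m / number of sleepers
Spacing = 1000 / 1442
Spacing = 0.6935 m

0.6935


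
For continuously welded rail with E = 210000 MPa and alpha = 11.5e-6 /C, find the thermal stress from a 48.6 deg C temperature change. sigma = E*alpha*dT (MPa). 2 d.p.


sigma = E * alpha * dT
sigma = 210000 * 11.5e-6 * 48.6
sigma = 2.415 * 48.6
sigma = 117.37 MPa

117.37


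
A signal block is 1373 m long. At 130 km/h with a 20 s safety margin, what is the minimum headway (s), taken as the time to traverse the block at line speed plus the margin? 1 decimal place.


V = 130 / 3.6 = 36.1111 m/s
Block traversal time = 1373 / 36.1111 = 38.0215 s
Headway = 38.0215 + 20
Headway = 58.0 s

58.0


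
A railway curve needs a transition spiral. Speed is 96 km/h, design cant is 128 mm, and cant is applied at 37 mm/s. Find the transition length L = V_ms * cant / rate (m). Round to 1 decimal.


Convert speed: V = 96 / 3.6 = 26.6667 m/s
L = 26.6667 * 128 / 37
L = 3413.3333 / 37
L = 92.3 m

92.3


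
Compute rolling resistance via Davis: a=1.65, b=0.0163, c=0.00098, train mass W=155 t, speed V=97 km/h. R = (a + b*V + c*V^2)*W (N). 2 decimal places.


b*V = 0.0163 * 97 = 1.5811
c*V^2 = 0.00098 * 9409 = 9.22082
R_per_t = 1.65 + 1.5811 + 9.22082 = 12.45192 N/t
R_total = 12.45192 * 155 = 1930.05 N

1930.05


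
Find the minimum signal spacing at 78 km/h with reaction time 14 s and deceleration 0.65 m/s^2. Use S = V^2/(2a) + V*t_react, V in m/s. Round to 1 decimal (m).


V = 78 / 3.6 = 21.6667 m/s
Braking distance = 21.6667^2 / (2*0.65) = 361.1111 m
Sighting distance = 21.6667 * 14 = 303.3333 m
S = 361.1111 + 303.3333 = 664.4 m

664.4


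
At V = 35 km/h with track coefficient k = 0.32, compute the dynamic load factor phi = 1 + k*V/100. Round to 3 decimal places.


phi = 1 + k * V / 100
phi = 1 + 0.32 * 35 / 100
phi = 1 + 0.112
phi = 1.112

1.112


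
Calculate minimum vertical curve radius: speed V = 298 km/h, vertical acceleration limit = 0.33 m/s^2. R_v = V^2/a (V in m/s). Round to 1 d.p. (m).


Convert speed: V = 298 / 3.6 = 82.7778 m/s
V^2 = 6852.1605 m^2/s^2
R_v = 6852.1605 / 0.33
R_v = 20764.1 m

20764.1


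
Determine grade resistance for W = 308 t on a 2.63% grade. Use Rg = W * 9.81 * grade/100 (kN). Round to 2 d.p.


Rg = W * 9.81 * grade / 100
Rg = 308 * 9.81 * 2.63 / 100
Rg = 3021.48 * 0.0263
Rg = 79.46 kN

79.46


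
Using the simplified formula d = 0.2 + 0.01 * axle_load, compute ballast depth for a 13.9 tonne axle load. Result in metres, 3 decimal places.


d = 0.2 + 0.01 * 13.9
d = 0.2 + 0.139
d = 0.339 m

0.339


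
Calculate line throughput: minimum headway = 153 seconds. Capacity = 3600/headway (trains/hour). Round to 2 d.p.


Capacity = 3600 / headway
Capacity = 3600 / 153
Capacity = 23.53 trains/hour

23.53


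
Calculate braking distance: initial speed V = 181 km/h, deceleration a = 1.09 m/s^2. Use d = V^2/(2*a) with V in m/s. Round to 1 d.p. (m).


Convert speed: V = 181 / 3.6 = 50.2778 m/s
V^2 = 2527.8549
d = 2527.8549 / (2 * 1.09)
d = 2527.8549 / 2.18
d = 1159.6 m

1159.6


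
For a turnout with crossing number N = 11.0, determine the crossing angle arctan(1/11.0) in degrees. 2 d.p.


1/N = 1/11.0 = 0.090909
angle = arctan(0.090909) = 0.09066 rad
angle = 0.09066 * 180/pi = 5.19 degrees

5.19


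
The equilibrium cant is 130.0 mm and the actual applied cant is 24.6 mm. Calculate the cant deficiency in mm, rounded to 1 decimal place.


Cant deficiency = equilibrium cant - actual cant
CD = 130.0 - 24.6
CD = 105.4 mm

105.4


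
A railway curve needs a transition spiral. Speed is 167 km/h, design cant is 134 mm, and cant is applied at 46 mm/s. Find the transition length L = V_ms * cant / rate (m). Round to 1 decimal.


Convert speed: V = 167 / 3.6 = 46.3889 m/s
L = 46.3889 * 134 / 46
L = 6216.1111 / 46
L = 135.1 m

135.1


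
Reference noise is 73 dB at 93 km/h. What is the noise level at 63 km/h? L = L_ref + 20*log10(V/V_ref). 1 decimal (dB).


V/V_ref = 63 / 93 = 0.677419
log10(0.677419) = -0.169142
20 * -0.169142 = -3.3828
L = 73 + -3.3828 = 69.6 dB

69.6


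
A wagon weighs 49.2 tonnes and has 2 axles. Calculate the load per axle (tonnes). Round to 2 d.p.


Load per axle = total weight / number of axles
Load = 49.2 / 2
Load = 24.60 tonnes

24.60


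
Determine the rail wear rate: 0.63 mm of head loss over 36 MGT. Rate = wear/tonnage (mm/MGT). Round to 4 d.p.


Wear rate = total wear / cumulative tonnage
Rate = 0.63 / 36
Rate = 0.0175 mm/MGT

0.0175


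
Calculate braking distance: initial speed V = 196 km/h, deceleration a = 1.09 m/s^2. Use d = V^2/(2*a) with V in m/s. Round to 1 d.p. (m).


Convert speed: V = 196 / 3.6 = 54.4444 m/s
V^2 = 2964.1975
d = 2964.1975 / (2 * 1.09)
d = 2964.1975 / 2.18
d = 1359.7 m

1359.7


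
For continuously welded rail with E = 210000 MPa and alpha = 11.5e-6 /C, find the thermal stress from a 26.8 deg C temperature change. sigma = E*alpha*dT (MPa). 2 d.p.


sigma = E * alpha * dT
sigma = 210000 * 11.5e-6 * 26.8
sigma = 2.415 * 26.8
sigma = 64.72 MPa

64.72


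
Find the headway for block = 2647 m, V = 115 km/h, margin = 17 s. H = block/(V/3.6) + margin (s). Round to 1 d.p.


V = 115 / 3.6 = 31.9444 m/s
Block traversal time = 2647 / 31.9444 = 82.8626 s
Headway = 82.8626 + 17
Headway = 99.9 s

99.9


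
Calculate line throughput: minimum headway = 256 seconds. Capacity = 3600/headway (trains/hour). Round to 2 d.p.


Capacity = 3600 / headway
Capacity = 3600 / 256
Capacity = 14.06 trains/hour

14.06
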